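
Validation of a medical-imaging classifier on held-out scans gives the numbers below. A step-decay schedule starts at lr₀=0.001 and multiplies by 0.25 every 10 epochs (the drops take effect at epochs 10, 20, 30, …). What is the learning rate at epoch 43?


n_drops = ⌊43/10⌋ = 4
lr = 0.001·0.25^4 = 0.001·0.00390625 = 0.00000390625

0.00000390625


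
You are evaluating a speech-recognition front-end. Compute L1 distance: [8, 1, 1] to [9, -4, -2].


d = |8-9| + |1+ 4| + |1+ 2|
  = 1 + 5 + 3
  = 9

9


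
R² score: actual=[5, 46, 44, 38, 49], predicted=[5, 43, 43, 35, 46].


ȳ = 36.4
SS_res = Σ(y-ŷ)² = 28
SS_tot = Σ(y-ȳ)² = 1297.2
R² = 1 - SS_res/SS_tot = 1 - 0.0216 = 0.9784

0.9784


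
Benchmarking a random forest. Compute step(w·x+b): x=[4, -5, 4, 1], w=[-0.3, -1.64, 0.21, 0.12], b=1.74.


z = (4)·(-0.3) + (-5)·(-1.64) + (4)·(0.21) + (1)·(0.12) + 1.74
  = 9.7
step(z) = 1 (z≥0)

1


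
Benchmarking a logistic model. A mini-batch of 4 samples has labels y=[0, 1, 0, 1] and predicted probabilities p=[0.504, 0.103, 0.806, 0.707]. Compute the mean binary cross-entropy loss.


L[0] = -ln(1-0.504) = -ln(0.496) = 0.7012
L[1] = -ln(0.103) = 2.273
L[2] = -ln(1-0.806) = -ln(0.194) = 1.6399
L[3] = -ln(0.707) = 0.3467
mean = (0.7012 + 2.273 + 1.6399 + 0.3467)/4 = 1.2402

1.2402


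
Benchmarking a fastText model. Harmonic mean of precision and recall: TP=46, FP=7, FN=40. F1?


Precision = 46/53 = 0.8679
Recall = 46/86 = 0.5349
F1 = 2·P·R/(P+R) = 2·TP/(2·TP+FP+FN) = 92/(92+7+40) = 92/139 = 0.6619

0.6619


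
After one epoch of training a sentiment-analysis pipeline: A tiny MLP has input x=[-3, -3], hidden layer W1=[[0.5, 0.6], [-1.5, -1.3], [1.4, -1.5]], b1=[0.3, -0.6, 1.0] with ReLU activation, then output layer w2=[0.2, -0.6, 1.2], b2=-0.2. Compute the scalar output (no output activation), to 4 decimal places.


z1[0] = (0.5)·(-3) + (0.6)·(-3) + 0.3 = -3.0
z1[1] = (-1.5)·(-3) + (-1.3)·(-3) - 0.6 = 7.8
z1[2] = (1.4)·(-3) + (-1.5)·(-3) + 1.0 = 1.3
h = ReLU(z1) = [0.0, 7.8, 1.3]
output = (0.2)·(0.0) + (-0.6)·(7.8) + (1.2)·(1.3) - 0.2 = -3.32

-3.32


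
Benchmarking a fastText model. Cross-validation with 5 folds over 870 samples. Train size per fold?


Fold size = 870/5 = 174
Training per fold = 870 - 174 = 696

696


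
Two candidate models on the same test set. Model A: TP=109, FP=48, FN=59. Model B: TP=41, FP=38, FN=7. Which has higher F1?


Model A: P=109/157=0.6943, R=109/168=0.6488, F1=2PR/(P+R)=2TP/(2TP+FP+FN)=218/325=0.6708
Model B: P=41/79=0.519, R=41/48=0.8542, F1=2PR/(P+R)=2TP/(2TP+FP+FN)=82/127=0.6457
0.6708 > 0.6457 → Model A

Model A


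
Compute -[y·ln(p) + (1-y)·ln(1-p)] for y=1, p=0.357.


BCE = -[y·ln(p) + (1-y)·ln(1-p)]
= -1·ln(0.357) - 0
= -ln(0.357) = 1.03

1.03


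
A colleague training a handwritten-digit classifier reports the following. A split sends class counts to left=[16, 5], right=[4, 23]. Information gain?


Parent = [20, 28], H_parent = 0.9799
H_left = 0.7919 (n=21), H_right = 0.6052 (n=27)
H_children = (21/48)·0.7919 + (27/48)·0.6052 = 0.6869
IG = 0.9799 - 0.6869 = 0.293

0.293


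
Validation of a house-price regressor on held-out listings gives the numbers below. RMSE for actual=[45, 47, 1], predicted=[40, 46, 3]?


MSE = 30/3 = 10
RMSE = √(30/3) = 3.1623

3.1623


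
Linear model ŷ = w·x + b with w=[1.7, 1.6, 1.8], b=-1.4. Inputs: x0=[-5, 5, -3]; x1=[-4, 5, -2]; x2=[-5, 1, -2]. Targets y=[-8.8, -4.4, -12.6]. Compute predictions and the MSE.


ŷ0 = (1.7)·(-5) + (1.6)·(5) + (1.8)·(-3) - 1.4 = -7.3
ŷ1 = (1.7)·(-4) + (1.6)·(5) + (1.8)·(-2) - 1.4 = -3.8
ŷ2 = (1.7)·(-5) + (1.6)·(1) + (1.8)·(-2) - 1.4 = -11.9
errors² = [2.25, 0.36, 0.49]
MSE = 3.1000/3 = 1.0333

1.0333


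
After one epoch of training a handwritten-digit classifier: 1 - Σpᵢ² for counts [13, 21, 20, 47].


Probabilities: [13/101, 21/101, 20/101, 47/101] ≈ [0.1287, 0.2079, 0.198, 0.4653]
Σpᵢ² = (169 + 441 + 400 + 2209)/101² = 3219/10201
Gini = 1 - Σpᵢ² = 1 - 3219/10201 = 0.6844

0.6844


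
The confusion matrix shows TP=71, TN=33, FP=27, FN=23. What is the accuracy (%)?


Accuracy = (TP+TN)/(TP+TN+FP+FN)
= (71+33)/(154)
= 104/154 = 67.53%

67.53%


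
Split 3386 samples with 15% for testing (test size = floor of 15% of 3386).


Test = ⌊3386·15/100⌋ = 507
Train = 3386 - 507 = 2879

Train: 2879, Test: 507


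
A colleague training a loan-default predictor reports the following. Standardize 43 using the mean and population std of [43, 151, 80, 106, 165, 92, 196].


μ = 119, σ = 49.6617
z = (43 - 119)/49.6617 = -1.5304

-1.5304


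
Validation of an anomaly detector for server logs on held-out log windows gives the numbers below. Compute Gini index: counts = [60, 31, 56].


Probabilities: [60/147, 31/147, 56/147] ≈ [0.4082, 0.2109, 0.381]
Σpᵢ² = (3600 + 961 + 3136)/147² = 7697/21609
Gini = 1 - Σpᵢ² = 1 - 7697/21609 = 0.6438

0.6438


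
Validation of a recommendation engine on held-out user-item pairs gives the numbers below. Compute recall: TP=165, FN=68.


Recall = TP/(TP+FN)
= 165/(165+68)
= 165/233 = 70.82%

70.82%


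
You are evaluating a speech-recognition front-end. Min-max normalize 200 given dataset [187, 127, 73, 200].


min=73, max=200
(200-73)/(200-73) = 127/127 = 1.0

1.0


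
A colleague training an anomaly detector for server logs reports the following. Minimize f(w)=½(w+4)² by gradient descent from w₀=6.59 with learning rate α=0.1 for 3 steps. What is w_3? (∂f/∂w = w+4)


step 1: grad = 6.59+4 = 10.59; w = 6.59 - 0.1·(10.59) = 5.531
step 2: grad = 5.531+4 = 9.531; w = 5.531 - 0.1·(9.531) = 4.5779
step 3: grad = 4.5779+4 = 8.5779; w = 4.5779 - 0.1·(8.5779) = 3.72011

3.72011


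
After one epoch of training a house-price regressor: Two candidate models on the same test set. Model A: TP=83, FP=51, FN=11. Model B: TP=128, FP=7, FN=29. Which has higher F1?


Model A: P=83/134=0.6194, R=83/94=0.883, F1=2PR/(P+R)=2TP/(2TP+FP+FN)=166/228=0.7281
Model B: P=128/135=0.9481, R=128/157=0.8153, F1=2PR/(P+R)=2TP/(2TP+FP+FN)=256/292=0.8767
0.7281 < 0.8767 → Model B

Model B


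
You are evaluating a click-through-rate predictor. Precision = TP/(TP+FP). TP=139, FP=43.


Precision = TP/(TP+FP)
= 139/(139+43)
= 139/182 = 76.37%

76.37%


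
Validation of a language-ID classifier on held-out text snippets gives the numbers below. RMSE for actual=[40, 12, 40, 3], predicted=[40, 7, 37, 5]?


MSE = 38/4 = 9.5
RMSE = √(38/4) = 3.0822

3.0822


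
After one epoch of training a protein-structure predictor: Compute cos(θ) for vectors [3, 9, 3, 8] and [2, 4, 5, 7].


A·B = 3·2 + 9·4 + 3·5 + 8·7 = 113
‖A‖ = √163 = 12.7671, ‖B‖ = √94 = 9.6954
cos = 113/(√163·√94) = 113/√15322 = 0.9129

0.9129


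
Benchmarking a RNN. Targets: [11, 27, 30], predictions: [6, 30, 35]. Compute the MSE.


Squared errors: (11-6)²=25, (27-30)²=9, (30-35)²=25
Sum = 59
MSE = 59/3 = 59/3

59/3


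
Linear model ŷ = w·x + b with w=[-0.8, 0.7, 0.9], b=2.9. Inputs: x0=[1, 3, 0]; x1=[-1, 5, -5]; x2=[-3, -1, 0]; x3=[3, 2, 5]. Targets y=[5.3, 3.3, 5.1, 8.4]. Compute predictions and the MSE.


ŷ0 = (-0.8)·(1) + (0.7)·(3) + (0.9)·(0) + 2.9 = 4.2
ŷ1 = (-0.8)·(-1) + (0.7)·(5) + (0.9)·(-5) + 2.9 = 2.7
ŷ2 = (-0.8)·(-3) + (0.7)·(-1) + (0.9)·(0) + 2.9 = 4.6
ŷ3 = (-0.8)·(3) + (0.7)·(2) + (0.9)·(5) + 2.9 = 6.4
errors² = [1.21, 0.36, 0.25, 4.0]
MSE = 5.8200/4 = 1.455

1.455


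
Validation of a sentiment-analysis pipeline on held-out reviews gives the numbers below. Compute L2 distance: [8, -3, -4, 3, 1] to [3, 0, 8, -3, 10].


d = √((8-3)² + (-3-0)² + (-4-8)² + (3+ 3)² + (1-10)²)
  = √(25 + 9 + 144 + 36 + 81)
  = √295 = 17.1756

17.1756


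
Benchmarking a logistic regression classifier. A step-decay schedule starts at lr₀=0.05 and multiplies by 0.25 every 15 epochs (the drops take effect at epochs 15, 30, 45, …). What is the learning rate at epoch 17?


n_drops = ⌊17/15⌋ = 1
lr = 0.05·0.25^1 = 0.05·0.25 = 0.0125

0.0125


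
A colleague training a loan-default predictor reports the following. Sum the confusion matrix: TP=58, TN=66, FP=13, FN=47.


Total = TP + TN + FP + FN
= 58 + 66 + 13 + 47
= 184
(Predicted positive: 71, predicted negative: 113)

184


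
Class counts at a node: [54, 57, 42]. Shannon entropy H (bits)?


Probabilities: [54/153, 57/153, 42/153] ≈ [0.3529, 0.3725, 0.2745]
H = -((54/153)·log₂(54/153) + (57/153)·log₂(57/153) + (42/153)·log₂(42/153))
  = 1.573 bits

1.573 bits


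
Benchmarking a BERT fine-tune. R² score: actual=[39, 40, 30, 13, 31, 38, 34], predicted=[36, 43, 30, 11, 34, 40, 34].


ȳ = 32.1429
SS_res = Σ(y-ŷ)² = 35
SS_tot = Σ(y-ȳ)² = 518.86
R² = 1 - SS_res/SS_tot = 1 - 0.0675 = 0.9325

0.9325


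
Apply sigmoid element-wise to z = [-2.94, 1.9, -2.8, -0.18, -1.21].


σ(-2.94) = 1/(1+e^2.94) = 0.0502
σ(1.9) = 1/(1+e^-1.9) = 0.8699
σ(-2.8) = 1/(1+e^2.8) = 0.0573
σ(-0.18) = 1/(1+e^0.18) = 0.4551
σ(-1.21) = 1/(1+e^1.21) = 0.2297
result = [0.0502, 0.8699, 0.0573, 0.4551, 0.2297]

[0.0502, 0.8699, 0.0573, 0.4551, 0.2297]


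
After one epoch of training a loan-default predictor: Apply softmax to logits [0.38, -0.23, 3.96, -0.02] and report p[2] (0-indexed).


Exponentials: e^0.38=1.4623, e^-0.23=0.7945, e^3.96=52.4573, e^-0.02=0.9802
Sum = 55.6943
Softmax = [0.0263, 0.0143, 0.9419, 0.0176]
p[2] = 52.4573/55.6943 = 0.9419

0.9419


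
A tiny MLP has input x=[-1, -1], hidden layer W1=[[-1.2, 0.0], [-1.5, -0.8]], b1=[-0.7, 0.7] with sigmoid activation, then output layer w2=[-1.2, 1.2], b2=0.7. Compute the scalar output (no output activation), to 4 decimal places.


z1[0] = (-1.2)·(-1) + (0.0)·(-1) - 0.7 = 0.5
z1[1] = (-1.5)·(-1) + (-0.8)·(-1) + 0.7 = 3.0
h = sigmoid(z1) = [0.6225, 0.9526]
output = (-1.2)·(0.6225) + (1.2)·(0.9526) + 0.7 = 1.0961

1.0961


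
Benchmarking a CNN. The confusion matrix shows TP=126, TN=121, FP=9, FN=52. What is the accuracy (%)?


Accuracy = (TP+TN)/(TP+TN+FP+FN)
= (126+121)/(308)
= 247/308 = 80.19%

80.19%


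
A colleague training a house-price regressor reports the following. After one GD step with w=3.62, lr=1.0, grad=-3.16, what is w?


w_new = w - α·∇
= 3.62 - 1.0·-3.16
= 3.62 + 3.16
= 6.78

6.78


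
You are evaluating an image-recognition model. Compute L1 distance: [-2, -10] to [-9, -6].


d = |-2+ 9| + |-10+ 6|
  = 7 + 4
  = 11

11


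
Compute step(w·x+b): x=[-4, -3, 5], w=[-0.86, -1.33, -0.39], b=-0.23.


z = (-4)·(-0.86) + (-3)·(-1.33) + (5)·(-0.39) - 0.23
  = 5.25
step(z) = 1 (z≥0)

1


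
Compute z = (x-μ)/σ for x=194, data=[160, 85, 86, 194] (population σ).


μ = 131.25, σ = 47.3042
z = (194 - 131.25)/47.3042 = 1.3265

1.3265


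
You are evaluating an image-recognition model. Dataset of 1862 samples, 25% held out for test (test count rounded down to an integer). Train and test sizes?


Test = ⌊1862·25/100⌋ = 465
Train = 1862 - 465 = 1397

Train: 1397, Test: 465


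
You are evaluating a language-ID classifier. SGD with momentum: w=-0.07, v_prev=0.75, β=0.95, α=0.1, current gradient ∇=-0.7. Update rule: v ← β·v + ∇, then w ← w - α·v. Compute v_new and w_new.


v_new = 0.95·0.75 - 0.7 = 0.7125 - 0.7 = 0.0125
w_new = -0.07 - 0.1·0.0125 = -0.07 - 0.00125 = -0.07125

v_new=0.0125, w_new=-0.07125


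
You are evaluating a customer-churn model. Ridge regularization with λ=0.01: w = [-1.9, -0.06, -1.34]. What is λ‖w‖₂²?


‖w‖₂² = (-1.9)² + (-0.06)² + (-1.34)²
     = 3.61 + 0.0036 + 1.7956
     = 5.4092
λ·‖w‖₂² = 0.01·5.4092 = 0.054092

0.054092


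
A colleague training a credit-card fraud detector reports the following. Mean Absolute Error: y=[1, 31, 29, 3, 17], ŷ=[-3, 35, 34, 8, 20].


Absolute errors: |1+ 3|=4, |31-35|=4, |29-34|=5, |3-8|=5, |17-20|=3
Sum = 21
MAE = 21/5 = 21/5

21/5


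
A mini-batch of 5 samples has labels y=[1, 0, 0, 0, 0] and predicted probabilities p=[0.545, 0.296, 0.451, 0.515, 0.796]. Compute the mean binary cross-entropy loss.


L[0] = -ln(0.545) = 0.607
L[1] = -ln(1-0.296) = -ln(0.704) = 0.351
L[2] = -ln(1-0.451) = -ln(0.549) = 0.5997
L[3] = -ln(1-0.515) = -ln(0.485) = 0.7236
L[4] = -ln(1-0.796) = -ln(0.204) = 1.5896
mean = (0.607 + 0.351 + 0.5997 + 0.7236 + 1.5896)/5 = 0.7742

0.7742


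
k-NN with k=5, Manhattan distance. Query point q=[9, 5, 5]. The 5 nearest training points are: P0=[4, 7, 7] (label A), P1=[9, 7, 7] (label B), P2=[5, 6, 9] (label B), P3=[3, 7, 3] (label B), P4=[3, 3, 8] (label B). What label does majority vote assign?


d(q,P0) = 9  (label A)
d(q,P1) = 4  (label B)
d(q,P2) = 9  (label B)
d(q,P3) = 10  (label B)
d(q,P4) = 11  (label B)
Votes: A=1, B=4
Majority → B

B


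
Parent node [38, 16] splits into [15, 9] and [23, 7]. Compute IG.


Parent = [38, 16], H_parent = 0.8767
H_left = 0.9544 (n=24), H_right = 0.7838 (n=30)
H_children = (24/54)·0.9544 + (30/54)·0.7838 = 0.8596
IG = 0.8767 - 0.8596 = 0.0171

0.0171


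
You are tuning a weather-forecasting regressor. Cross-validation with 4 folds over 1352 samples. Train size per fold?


Fold size = 1352/4 = 338
Training per fold = 1352 - 338 = 1014

1014


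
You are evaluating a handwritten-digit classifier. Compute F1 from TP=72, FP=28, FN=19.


Precision = 72/100 = 0.72
Recall = 72/91 = 0.7912
F1 = 2·P·R/(P+R) = 2·TP/(2·TP+FP+FN) = 144/(144+28+19) = 144/191 = 0.7539

0.7539


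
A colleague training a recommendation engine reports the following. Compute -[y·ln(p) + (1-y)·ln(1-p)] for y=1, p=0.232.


BCE = -[y·ln(p) + (1-y)·ln(1-p)]
= -1·ln(0.232) - 0
= -ln(0.232) = 1.461

1.461


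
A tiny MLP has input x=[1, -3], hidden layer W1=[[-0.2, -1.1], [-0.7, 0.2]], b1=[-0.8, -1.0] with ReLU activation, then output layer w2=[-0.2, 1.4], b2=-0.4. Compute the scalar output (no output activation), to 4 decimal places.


z1[0] = (-0.2)·(1) + (-1.1)·(-3) - 0.8 = 2.3
z1[1] = (-0.7)·(1) + (0.2)·(-3) - 1.0 = -2.3
h = ReLU(z1) = [2.3, 0.0]
output = (-0.2)·(2.3) + (1.4)·(0.0) - 0.4 = -0.86

-0.86


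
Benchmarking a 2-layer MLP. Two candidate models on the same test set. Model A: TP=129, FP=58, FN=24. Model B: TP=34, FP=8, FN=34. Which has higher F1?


Model A: P=129/187=0.6898, R=129/153=0.8431, F1=2PR/(P+R)=2TP/(2TP+FP+FN)=258/340=0.7588
Model B: P=34/42=0.8095, R=34/68=0.5, F1=2PR/(P+R)=2TP/(2TP+FP+FN)=68/110=0.6182
0.7588 > 0.6182 → Model A

Model A


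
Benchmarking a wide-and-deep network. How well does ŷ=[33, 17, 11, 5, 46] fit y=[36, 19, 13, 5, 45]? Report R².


ȳ = 23.6
SS_res = Σ(y-ŷ)² = 18
SS_tot = Σ(y-ȳ)² = 1091.2
R² = 1 - SS_res/SS_tot = 1 - 0.0165 = 0.9835

0.9835


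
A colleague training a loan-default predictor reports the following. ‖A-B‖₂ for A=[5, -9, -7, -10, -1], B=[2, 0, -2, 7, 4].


d = √((5-2)² + (-9-0)² + (-7+ 2)² + (-10-7)² + (-1-4)²)
  = √(9 + 81 + 25 + 289 + 25)
  = √429 = 20.7123

20.7123


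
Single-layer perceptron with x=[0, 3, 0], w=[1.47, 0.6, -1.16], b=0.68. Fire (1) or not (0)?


z = (0)·(1.47) + (3)·(0.6) + (0)·(-1.16) + 0.68
  = 2.48
step(z) = 1 (z≥0)

1


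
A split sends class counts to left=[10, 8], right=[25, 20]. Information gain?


Parent = [35, 28], H_parent = 0.9911
H_left = 0.9911 (n=18), H_right = 0.9911 (n=45)
H_children = (18/63)·0.9911 + (45/63)·0.9911 = 0.9911
IG = 0.9911 - 0.9911 = 0.0

0.0


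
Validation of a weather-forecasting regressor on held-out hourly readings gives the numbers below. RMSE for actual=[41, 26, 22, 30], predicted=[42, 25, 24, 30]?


MSE = 6/4 = 1.5
RMSE = √(6/4) = 1.2247

1.2247


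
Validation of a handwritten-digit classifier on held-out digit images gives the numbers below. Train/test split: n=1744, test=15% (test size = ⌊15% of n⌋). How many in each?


Test = ⌊1744·15/100⌋ = 261
Train = 1744 - 261 = 1483

Train: 1483, Test: 261


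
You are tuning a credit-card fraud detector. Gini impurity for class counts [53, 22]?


Probabilities: [53/75, 22/75] ≈ [0.7067, 0.2933]
Σpᵢ² = (2809 + 484)/75² = 3293/5625
Gini = 1 - Σpᵢ² = 1 - 3293/5625 = 0.4146

0.4146


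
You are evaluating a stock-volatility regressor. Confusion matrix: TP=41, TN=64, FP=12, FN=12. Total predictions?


Total = TP + TN + FP + FN
= 41 + 64 + 12 + 12
= 129
(Predicted positive: 53, predicted negative: 76)

129


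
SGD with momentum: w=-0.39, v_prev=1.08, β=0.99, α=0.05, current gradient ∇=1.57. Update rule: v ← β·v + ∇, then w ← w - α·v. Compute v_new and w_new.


v_new = 0.99·1.08 + 1.57 = 1.0692 + 1.57 = 2.6392
w_new = -0.39 - 0.05·2.6392 = -0.39 - 0.13196 = -0.52196

v_new=2.6392, w_new=-0.52196


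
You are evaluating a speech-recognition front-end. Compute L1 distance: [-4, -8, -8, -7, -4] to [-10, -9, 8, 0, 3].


d = |-4+ 10| + |-8+ 9| + |-8-8| + |-7-0| + |-4-3|
  = 6 + 1 + 16 + 7 + 7
  = 37

37


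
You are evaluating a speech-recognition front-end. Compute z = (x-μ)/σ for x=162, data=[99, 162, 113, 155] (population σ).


μ = 132.25, σ = 26.827
z = (162 - 132.25)/26.827 = 1.109

1.109


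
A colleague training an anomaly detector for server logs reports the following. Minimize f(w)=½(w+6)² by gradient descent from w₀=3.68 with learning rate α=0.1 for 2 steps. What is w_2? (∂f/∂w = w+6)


step 1: grad = 3.68+6 = 9.68; w = 3.68 - 0.1·(9.68) = 2.712
step 2: grad = 2.712+6 = 8.712; w = 2.712 - 0.1·(8.712) = 1.8408

1.8408


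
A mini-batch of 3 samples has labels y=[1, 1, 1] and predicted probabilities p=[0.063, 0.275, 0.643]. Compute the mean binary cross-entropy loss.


L[0] = -ln(0.063) = 2.7646
L[1] = -ln(0.275) = 1.291
L[2] = -ln(0.643) = 0.4416
mean = (2.7646 + 1.291 + 0.4416)/3 = 1.4991

1.4991


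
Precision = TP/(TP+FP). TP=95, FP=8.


Precision = TP/(TP+FP)
= 95/(95+8)
= 95/103 = 92.23%

92.23%


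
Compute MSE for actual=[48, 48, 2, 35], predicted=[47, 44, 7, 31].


Squared errors: (48-47)²=1, (48-44)²=16, (2-7)²=25, (35-31)²=16
Sum = 58
MSE = 58/4 = 29/2

29/2


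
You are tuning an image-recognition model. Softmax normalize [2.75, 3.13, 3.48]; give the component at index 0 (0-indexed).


Exponentials: e^2.75=15.6426, e^3.13=22.874, e^3.48=32.4597
Sum = 70.9763
Softmax = [0.2204, 0.3223, 0.4573]
p[0] = 15.6426/70.9763 = 0.2204

0.2204


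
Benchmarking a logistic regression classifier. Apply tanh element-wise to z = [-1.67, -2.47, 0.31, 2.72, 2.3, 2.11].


tanh(-1.67) = -0.9316
tanh(-2.47) = -0.9858
tanh(0.31) = 0.3004
tanh(2.72) = 0.9914
tanh(2.3) = 0.9801
tanh(2.11) = 0.971
result = [-0.9316, -0.9858, 0.3004, 0.9914, 0.9801, 0.971]

[-0.9316, -0.9858, 0.3004, 0.9914, 0.9801, 0.971]


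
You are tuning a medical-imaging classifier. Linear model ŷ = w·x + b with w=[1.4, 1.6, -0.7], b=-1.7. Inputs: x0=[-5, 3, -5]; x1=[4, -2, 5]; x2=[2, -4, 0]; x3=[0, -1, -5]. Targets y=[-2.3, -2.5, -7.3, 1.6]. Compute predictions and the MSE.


ŷ0 = (1.4)·(-5) + (1.6)·(3) + (-0.7)·(-5) - 1.7 = -0.4
ŷ1 = (1.4)·(4) + (1.6)·(-2) + (-0.7)·(5) - 1.7 = -2.8
ŷ2 = (1.4)·(2) + (1.6)·(-4) + (-0.7)·(0) - 1.7 = -5.3
ŷ3 = (1.4)·(0) + (1.6)·(-1) + (-0.7)·(-5) - 1.7 = 0.2
errors² = [3.61, 0.09, 4.0, 1.96]
MSE = 9.6600/4 = 2.415

2.415


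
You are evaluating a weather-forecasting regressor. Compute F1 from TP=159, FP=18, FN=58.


Precision = 159/177 = 0.8983
Recall = 159/217 = 0.7327
F1 = 2·P·R/(P+R) = 2·TP/(2·TP+FP+FN) = 318/(318+18+58) = 318/394 = 0.8071

0.8071


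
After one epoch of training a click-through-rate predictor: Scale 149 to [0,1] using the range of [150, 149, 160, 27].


min=27, max=160
(149-27)/(160-27) = 122/133 = 0.9173

0.9173


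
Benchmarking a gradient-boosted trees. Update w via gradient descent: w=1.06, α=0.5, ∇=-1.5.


w_new = w - α·∇
= 1.06 - 0.5·-1.5
= 1.06 + 0.75
= 1.81

1.81


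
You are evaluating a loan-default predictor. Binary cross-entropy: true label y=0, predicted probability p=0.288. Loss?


BCE = -[y·ln(p) + (1-y)·ln(1-p)]
= -0 - 1·ln(1-0.288)
= -ln(0.712) = 0.3397

0.3397


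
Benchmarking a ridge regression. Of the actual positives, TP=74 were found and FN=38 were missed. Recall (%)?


Recall = TP/(TP+FN)
= 74/(74+38)
= 74/112 = 66.07%

66.07%


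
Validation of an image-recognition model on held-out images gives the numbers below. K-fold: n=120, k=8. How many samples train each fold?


Fold size = 120/8 = 15
Training per fold = 120 - 15 = 105

105


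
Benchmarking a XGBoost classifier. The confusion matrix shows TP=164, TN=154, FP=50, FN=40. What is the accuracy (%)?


Accuracy = (TP+TN)/(TP+TN+FP+FN)
= (164+154)/(408)
= 318/408 = 77.94%

77.94%


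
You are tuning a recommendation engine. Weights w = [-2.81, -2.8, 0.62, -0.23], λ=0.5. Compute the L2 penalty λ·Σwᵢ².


‖w‖₂² = (-2.81)² + (-2.8)² + (0.62)² + (-0.23)²
     = 7.8961 + 7.84 + 0.3844 + 0.0529
     = 16.1734
λ·‖w‖₂² = 0.5·16.1734 = 8.0867

8.0867


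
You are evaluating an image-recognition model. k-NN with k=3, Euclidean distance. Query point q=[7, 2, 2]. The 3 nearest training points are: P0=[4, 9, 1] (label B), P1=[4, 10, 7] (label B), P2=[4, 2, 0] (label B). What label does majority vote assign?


d(q,P0) = 7.6811  (label B)
d(q,P1) = 9.8995  (label B)
d(q,P2) = 3.6056  (label B)
Votes: A=0, B=3
Majority → B

B


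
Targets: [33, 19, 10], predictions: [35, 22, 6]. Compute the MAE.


Absolute errors: |33-35|=2, |19-22|=3, |10-6|=4
Sum = 9
MAE = 9/3 = 3

3


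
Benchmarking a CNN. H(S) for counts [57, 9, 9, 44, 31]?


Probabilities: [57/150, 9/150, 9/150, 44/150, 31/150] ≈ [0.38, 0.06, 0.06, 0.2933, 0.2067]
H = -((57/150)·log₂(57/150) + (9/150)·log₂(9/150) + (9/150)·log₂(9/150) + (44/150)·log₂(44/150) + (31/150)·log₂(31/150))
  = 2.0066 bits

2.0066 bits


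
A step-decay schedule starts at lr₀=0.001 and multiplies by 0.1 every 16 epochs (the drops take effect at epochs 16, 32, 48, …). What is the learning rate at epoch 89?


n_drops = ⌊89/16⌋ = 5
lr = 0.001·0.1^5 = 0.001·0.00001 = 0.00000001

0.00000001


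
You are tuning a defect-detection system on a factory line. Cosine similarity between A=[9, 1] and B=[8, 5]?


A·B = 9·8 + 1·5 = 77
‖A‖ = √82 = 9.0554, ‖B‖ = √89 = 9.434
cos = 77/(√82·√89) = 77/√7298 = 0.9013

0.9013


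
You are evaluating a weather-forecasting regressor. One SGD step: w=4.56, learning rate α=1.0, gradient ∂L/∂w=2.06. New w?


w_new = w - α·∇
= 4.56 - 1.0·2.06
= 4.56 - 2.06
= 2.5

2.5


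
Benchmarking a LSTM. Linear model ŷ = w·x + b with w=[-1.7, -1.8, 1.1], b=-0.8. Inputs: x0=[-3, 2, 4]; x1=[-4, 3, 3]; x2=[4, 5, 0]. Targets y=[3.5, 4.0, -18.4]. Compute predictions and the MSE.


ŷ0 = (-1.7)·(-3) + (-1.8)·(2) + (1.1)·(4) - 0.8 = 5.1
ŷ1 = (-1.7)·(-4) + (-1.8)·(3) + (1.1)·(3) - 0.8 = 3.9
ŷ2 = (-1.7)·(4) + (-1.8)·(5) + (1.1)·(0) - 0.8 = -16.6
errors² = [2.56, 0.01, 3.24]
MSE = 5.8100/3 = 1.9367

1.9367


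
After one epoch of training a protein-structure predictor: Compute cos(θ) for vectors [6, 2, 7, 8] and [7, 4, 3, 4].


A·B = 6·7 + 2·4 + 7·3 + 8·4 = 103
‖A‖ = √153 = 12.3693, ‖B‖ = √90 = 9.4868
cos = 103/(√153·√90) = 103/√13770 = 0.8777

0.8777


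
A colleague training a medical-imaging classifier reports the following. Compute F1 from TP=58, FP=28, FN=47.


Precision = 58/86 = 0.6744
Recall = 58/105 = 0.5524
F1 = 2·P·R/(P+R) = 2·TP/(2·TP+FP+FN) = 116/(116+28+47) = 116/191 = 0.6073

0.6073


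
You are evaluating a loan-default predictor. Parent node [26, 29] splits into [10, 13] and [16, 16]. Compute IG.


Parent = [26, 29], H_parent = 0.9979
H_left = 0.9877 (n=23), H_right = 1 (n=32)
H_children = (23/55)·0.9877 + (32/55)·1 = 0.9949
IG = 0.9979 - 0.9949 = 0.003

0.003


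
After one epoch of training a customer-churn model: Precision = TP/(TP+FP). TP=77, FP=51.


Precision = TP/(TP+FP)
= 77/(77+51)
= 77/128 = 60.16%

60.16%


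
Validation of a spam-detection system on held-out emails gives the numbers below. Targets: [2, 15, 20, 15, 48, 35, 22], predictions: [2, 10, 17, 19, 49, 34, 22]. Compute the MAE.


Absolute errors: |2-2|=0, |15-10|=5, |20-17|=3, |15-19|=4, |48-49|=1, |35-34|=1, |22-22|=0
Sum = 14
MAE = 14/7 = 2

2


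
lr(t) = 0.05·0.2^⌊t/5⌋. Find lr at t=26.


n_drops = ⌊26/5⌋ = 5
lr = 0.05·0.2^5 = 0.05·0.00032 = 0.000016

0.000016


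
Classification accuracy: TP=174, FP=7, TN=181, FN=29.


Accuracy = (TP+TN)/(TP+TN+FP+FN)
= (174+181)/(391)
= 355/391 = 90.79%

90.79%


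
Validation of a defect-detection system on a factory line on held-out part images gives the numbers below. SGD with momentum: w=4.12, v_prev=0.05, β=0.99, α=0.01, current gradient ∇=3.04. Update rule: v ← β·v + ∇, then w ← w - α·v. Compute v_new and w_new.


v_new = 0.99·0.05 + 3.04 = 0.0495 + 3.04 = 3.0895
w_new = 4.12 - 0.01·3.0895 = 4.12 - 0.030895 = 4.089105

v_new=3.0895, w_new=4.089105


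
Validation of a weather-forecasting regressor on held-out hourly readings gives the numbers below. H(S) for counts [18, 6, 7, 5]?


Probabilities: [18/36, 6/36, 7/36, 5/36] ≈ [0.5, 0.1667, 0.1944, 0.1389]
H = -((18/36)·log₂(18/36) + (6/36)·log₂(6/36) + (7/36)·log₂(7/36) + (5/36)·log₂(5/36))
  = 1.7858 bits

1.7858 bits


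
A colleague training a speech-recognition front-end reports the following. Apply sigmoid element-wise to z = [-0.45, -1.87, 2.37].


σ(-0.45) = 1/(1+e^0.45) = 0.3894
σ(-1.87) = 1/(1+e^1.87) = 0.1335
σ(2.37) = 1/(1+e^-2.37) = 0.9145
result = [0.3894, 0.1335, 0.9145]

[0.3894, 0.1335, 0.9145]


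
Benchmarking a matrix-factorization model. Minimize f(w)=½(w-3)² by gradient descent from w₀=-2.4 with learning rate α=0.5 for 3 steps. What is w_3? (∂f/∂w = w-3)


step 1: grad = -2.4-3 = -5.4; w = -2.4 - 0.5·(-5.4) = 0.3
step 2: grad = 0.3-3 = -2.7; w = 0.3 - 0.5·(-2.7) = 1.65
step 3: grad = 1.65-3 = -1.35; w = 1.65 - 0.5·(-1.35) = 2.325

2.325


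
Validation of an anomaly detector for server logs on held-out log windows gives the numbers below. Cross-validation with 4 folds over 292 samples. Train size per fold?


Fold size = 292/4 = 73
Training per fold = 292 - 73 = 219

219


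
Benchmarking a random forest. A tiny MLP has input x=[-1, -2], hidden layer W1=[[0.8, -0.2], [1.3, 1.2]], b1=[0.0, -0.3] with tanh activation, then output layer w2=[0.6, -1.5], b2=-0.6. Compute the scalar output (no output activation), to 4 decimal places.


z1[0] = (0.8)·(-1) + (-0.2)·(-2) + 0.0 = -0.4
z1[1] = (1.3)·(-1) + (1.2)·(-2) - 0.3 = -4.0
h = tanh(z1) = [-0.3799, -0.9993]
output = (0.6)·(-0.3799) + (-1.5)·(-0.9993) - 0.6 = 0.671

0.671


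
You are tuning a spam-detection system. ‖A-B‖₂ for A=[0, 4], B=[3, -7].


d = √((0-3)² + (4+ 7)²)
  = √(9 + 121)
  = √130 = 11.4018

11.4018


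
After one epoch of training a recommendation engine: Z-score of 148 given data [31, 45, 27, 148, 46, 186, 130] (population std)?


μ = 87.5714, σ = 60.4149
z = (148 - 87.5714)/60.4149 = 1.0002

1.0002


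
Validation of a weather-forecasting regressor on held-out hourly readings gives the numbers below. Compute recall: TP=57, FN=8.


Recall = TP/(TP+FN)
= 57/(57+8)
= 57/65 = 87.69%

87.69%


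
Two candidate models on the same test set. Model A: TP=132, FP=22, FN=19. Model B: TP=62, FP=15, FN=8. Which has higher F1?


Model A: P=132/154=0.8571, R=132/151=0.8742, F1=2PR/(P+R)=2TP/(2TP+FP+FN)=264/305=0.8656
Model B: P=62/77=0.8052, R=62/70=0.8857, F1=2PR/(P+R)=2TP/(2TP+FP+FN)=124/147=0.8435
0.8656 > 0.8435 → Model A

Model A


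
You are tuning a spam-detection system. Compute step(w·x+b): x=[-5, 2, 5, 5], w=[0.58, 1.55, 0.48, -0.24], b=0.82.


z = (-5)·(0.58) + (2)·(1.55) + (5)·(0.48) + (5)·(-0.24) + 0.82
  = 2.22
step(z) = 1 (z≥0)

1


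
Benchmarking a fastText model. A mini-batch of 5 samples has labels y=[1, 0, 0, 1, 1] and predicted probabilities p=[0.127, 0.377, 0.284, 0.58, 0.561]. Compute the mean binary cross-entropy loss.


L[0] = -ln(0.127) = 2.0636
L[1] = -ln(1-0.377) = -ln(0.623) = 0.4732
L[2] = -ln(1-0.284) = -ln(0.716) = 0.3341
L[3] = -ln(0.58) = 0.5447
L[4] = -ln(0.561) = 0.578
mean = (2.0636 + 0.4732 + 0.3341 + 0.5447 + 0.578)/5 = 0.7987

0.7987


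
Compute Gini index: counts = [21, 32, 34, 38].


Probabilities: [21/125, 32/125, 34/125, 38/125] ≈ [0.168, 0.256, 0.272, 0.304]
Σpᵢ² = (441 + 1024 + 1156 + 1444)/125² = 4065/15625
Gini = 1 - Σpᵢ² = 1 - 4065/15625 = 0.7398

0.7398


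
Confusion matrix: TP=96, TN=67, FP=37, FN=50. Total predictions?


Total = TP + TN + FP + FN
= 96 + 67 + 37 + 50
= 250
(Predicted positive: 133, predicted negative: 117)

250


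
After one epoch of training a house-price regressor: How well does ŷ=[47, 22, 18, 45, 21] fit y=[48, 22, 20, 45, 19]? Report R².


ȳ = 30.8
SS_res = Σ(y-ŷ)² = 9
SS_tot = Σ(y-ȳ)² = 830.8
R² = 1 - SS_res/SS_tot = 1 - 0.0108 = 0.9892

0.9892


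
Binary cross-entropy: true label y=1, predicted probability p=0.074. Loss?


BCE = -[y·ln(p) + (1-y)·ln(1-p)]
= -1·ln(0.074) - 0
= -ln(0.074) = 2.6037

2.6037


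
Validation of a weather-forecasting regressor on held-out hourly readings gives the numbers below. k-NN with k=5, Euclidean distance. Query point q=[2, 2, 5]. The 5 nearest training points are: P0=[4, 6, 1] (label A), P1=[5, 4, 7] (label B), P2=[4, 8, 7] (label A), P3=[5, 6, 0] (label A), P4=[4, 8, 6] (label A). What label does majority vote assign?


d(q,P0) = 6.0  (label A)
d(q,P1) = 4.1231  (label B)
d(q,P2) = 6.6332  (label A)
d(q,P3) = 7.0711  (label A)
d(q,P4) = 6.4031  (label A)
Votes: A=4, B=1
Majority → A

A


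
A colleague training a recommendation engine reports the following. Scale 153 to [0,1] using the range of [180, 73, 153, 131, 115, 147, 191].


min=73, max=191
(153-73)/(191-73) = 80/118 = 0.678

0.678


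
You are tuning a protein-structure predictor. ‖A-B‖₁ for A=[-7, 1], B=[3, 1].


d = |-7-3| + |1-1|
  = 10 + 0
  = 10

10


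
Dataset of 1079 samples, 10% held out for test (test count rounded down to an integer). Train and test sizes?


Test = ⌊1079·10/100⌋ = 107
Train = 1079 - 107 = 972

Train: 972, Test: 107


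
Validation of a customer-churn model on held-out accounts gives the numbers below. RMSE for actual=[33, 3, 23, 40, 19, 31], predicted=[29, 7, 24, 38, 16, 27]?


MSE = 62/6 = 10.3333
RMSE = √(62/6) = 3.2146

3.2146


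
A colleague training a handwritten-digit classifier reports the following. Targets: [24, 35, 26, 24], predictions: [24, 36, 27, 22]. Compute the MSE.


Squared errors: (24-24)²=0, (35-36)²=1, (26-27)²=1, (24-22)²=4
Sum = 6
MSE = 6/4 = 3/2

3/2


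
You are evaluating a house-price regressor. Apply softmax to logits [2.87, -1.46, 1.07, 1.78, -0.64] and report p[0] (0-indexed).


Exponentials: e^2.87=17.637, e^-1.46=0.2322, e^1.07=2.9154, e^1.78=5.9299, e^-0.64=0.5273
Sum = 27.2418
Softmax = [0.6474, 0.0085, 0.107, 0.2177, 0.0194]
p[0] = 17.637/27.2418 = 0.6474

0.6474


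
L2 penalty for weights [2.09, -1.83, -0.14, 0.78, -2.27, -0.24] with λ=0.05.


‖w‖₂² = (2.09)² + (-1.83)² + (-0.14)² + (0.78)² + (-2.27)² + (-0.24)²
     = 4.3681 + 3.3489 + 0.0196 + 0.6084 + 5.1529 + 0.0576
     = 13.5555
λ·‖w‖₂² = 0.05·13.5555 = 0.677775

0.677775


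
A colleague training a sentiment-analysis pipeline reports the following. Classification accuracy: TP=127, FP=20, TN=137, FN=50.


Accuracy = (TP+TN)/(TP+TN+FP+FN)
= (127+137)/(334)
= 264/334 = 79.04%

79.04%


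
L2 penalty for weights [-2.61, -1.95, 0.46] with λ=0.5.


‖w‖₂² = (-2.61)² + (-1.95)² + (0.46)²
     = 6.8121 + 3.8025 + 0.2116
     = 10.8262
λ·‖w‖₂² = 0.5·10.8262 = 5.4131

5.4131


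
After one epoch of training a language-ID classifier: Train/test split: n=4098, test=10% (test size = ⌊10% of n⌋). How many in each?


Test = ⌊4098·10/100⌋ = 409
Train = 4098 - 409 = 3689

Train: 3689, Test: 409


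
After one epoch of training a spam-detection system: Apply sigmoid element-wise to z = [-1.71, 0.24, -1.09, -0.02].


σ(-1.71) = 1/(1+e^1.71) = 0.1532
σ(0.24) = 1/(1+e^-0.24) = 0.5597
σ(-1.09) = 1/(1+e^1.09) = 0.2516
σ(-0.02) = 1/(1+e^0.02) = 0.495
result = [0.1532, 0.5597, 0.2516, 0.495]

[0.1532, 0.5597, 0.2516, 0.495]


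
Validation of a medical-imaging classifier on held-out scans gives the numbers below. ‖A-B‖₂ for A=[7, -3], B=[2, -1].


d = √((7-2)² + (-3+ 1)²)
  = √(25 + 4)
  = √29 = 5.3852

5.3852


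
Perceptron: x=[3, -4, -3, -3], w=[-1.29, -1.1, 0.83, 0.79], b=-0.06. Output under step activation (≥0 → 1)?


z = (3)·(-1.29) + (-4)·(-1.1) + (-3)·(0.83) + (-3)·(0.79) - 0.06
  = -4.39
step(z) = 0 (z<0)

0


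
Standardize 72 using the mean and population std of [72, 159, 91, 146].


μ = 117, σ = 36.4211
z = (72 - 117)/36.4211 = -1.2355

-1.2355


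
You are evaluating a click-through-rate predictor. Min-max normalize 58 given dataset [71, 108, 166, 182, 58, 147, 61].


min=58, max=182
(58-58)/(182-58) = 0/124 = 0.0

0.0


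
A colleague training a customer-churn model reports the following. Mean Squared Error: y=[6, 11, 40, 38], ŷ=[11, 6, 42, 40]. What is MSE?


Squared errors: (6-11)²=25, (11-6)²=25, (40-42)²=4, (38-40)²=4
Sum = 58
MSE = 58/4 = 29/2

29/2


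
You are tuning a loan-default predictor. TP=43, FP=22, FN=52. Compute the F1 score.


Precision = 43/65 = 0.6615
Recall = 43/95 = 0.4526
F1 = 2·P·R/(P+R) = 2·TP/(2·TP+FP+FN) = 86/(86+22+52) = 86/160 = 0.5375

0.5375


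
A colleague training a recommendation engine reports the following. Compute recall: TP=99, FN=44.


Recall = TP/(TP+FN)
= 99/(99+44)
= 99/143 = 69.23%

69.23%


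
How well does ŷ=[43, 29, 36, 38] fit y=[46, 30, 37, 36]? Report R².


ȳ = 37.25
SS_res = Σ(y-ŷ)² = 15
SS_tot = Σ(y-ȳ)² = 130.75
R² = 1 - SS_res/SS_tot = 1 - 0.1147 = 0.8853

0.8853


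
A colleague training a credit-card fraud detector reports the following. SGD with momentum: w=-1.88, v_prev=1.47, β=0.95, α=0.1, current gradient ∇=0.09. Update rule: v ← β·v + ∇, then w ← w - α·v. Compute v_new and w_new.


v_new = 0.95·1.47 + 0.09 = 1.3965 + 0.09 = 1.4865
w_new = -1.88 - 0.1·1.4865 = -1.88 - 0.14865 = -2.02865

v_new=1.4865, w_new=-2.02865


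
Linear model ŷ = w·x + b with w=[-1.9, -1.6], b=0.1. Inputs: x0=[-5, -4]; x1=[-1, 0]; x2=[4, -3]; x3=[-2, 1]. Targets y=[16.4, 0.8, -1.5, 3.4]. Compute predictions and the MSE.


ŷ0 = (-1.9)·(-5) + (-1.6)·(-4) + 0.1 = 16.0
ŷ1 = (-1.9)·(-1) + (-1.6)·(0) + 0.1 = 2.0
ŷ2 = (-1.9)·(4) + (-1.6)·(-3) + 0.1 = -2.7
ŷ3 = (-1.9)·(-2) + (-1.6)·(1) + 0.1 = 2.3
errors² = [0.16, 1.44, 1.44, 1.21]
MSE = 4.2500/4 = 1.0625

1.0625


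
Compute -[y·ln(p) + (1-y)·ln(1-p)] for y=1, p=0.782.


BCE = -[y·ln(p) + (1-y)·ln(1-p)]
= -1·ln(0.782) - 0
= -ln(0.782) = 0.2459

0.2459


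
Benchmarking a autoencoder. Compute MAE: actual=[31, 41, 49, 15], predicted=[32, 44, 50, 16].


Absolute errors: |31-32|=1, |41-44|=3, |49-50|=1, |15-16|=1
Sum = 6
MAE = 6/4 = 3/2

3/2


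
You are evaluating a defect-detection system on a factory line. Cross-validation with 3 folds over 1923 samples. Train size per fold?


Fold size = 1923/3 = 641
Training per fold = 1923 - 641 = 1282

1282


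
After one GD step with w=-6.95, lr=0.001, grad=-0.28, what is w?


w_new = w - α·∇
= -6.95 - 0.001·-0.28
= -6.95 + 0.00028
= -6.94972

-6.94972


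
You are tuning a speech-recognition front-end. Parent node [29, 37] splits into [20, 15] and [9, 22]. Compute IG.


Parent = [29, 37], H_parent = 0.9894
H_left = 0.9852 (n=35), H_right = 0.8691 (n=31)
H_children = (35/66)·0.9852 + (31/66)·0.8691 = 0.9307
IG = 0.9894 - 0.9307 = 0.0587

0.0587


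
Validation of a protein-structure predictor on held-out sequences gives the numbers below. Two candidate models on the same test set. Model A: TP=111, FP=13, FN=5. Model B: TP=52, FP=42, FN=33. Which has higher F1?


Model A: P=111/124=0.8952, R=111/116=0.9569, F1=2PR/(P+R)=2TP/(2TP+FP+FN)=222/240=0.925
Model B: P=52/94=0.5532, R=52/85=0.6118, F1=2PR/(P+R)=2TP/(2TP+FP+FN)=104/179=0.581
0.925 > 0.581 → Model A

Model A


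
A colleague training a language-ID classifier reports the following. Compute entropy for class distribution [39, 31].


Probabilities: [39/70, 31/70] ≈ [0.5571, 0.4429]
H = -((39/70)·log₂(39/70) + (31/70)·log₂(31/70))
  = 0.9906 bits

0.9906 bits


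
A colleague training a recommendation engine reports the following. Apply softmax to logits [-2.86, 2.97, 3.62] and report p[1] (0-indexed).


Exponentials: e^-2.86=0.0573, e^2.97=19.4919, e^3.62=37.3376
Sum = 56.8868
Softmax = [0.001, 0.3426, 0.6563]
p[1] = 19.4919/56.8868 = 0.3426

0.3426


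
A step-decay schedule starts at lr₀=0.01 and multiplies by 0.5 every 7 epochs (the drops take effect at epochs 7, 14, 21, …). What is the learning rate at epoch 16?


n_drops = ⌊16/7⌋ = 2
lr = 0.01·0.5^2 = 0.01·0.25 = 0.0025

0.0025


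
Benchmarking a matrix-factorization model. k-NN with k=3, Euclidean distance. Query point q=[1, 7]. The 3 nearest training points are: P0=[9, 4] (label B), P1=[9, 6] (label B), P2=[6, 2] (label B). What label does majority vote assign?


d(q,P0) = 8.544  (label B)
d(q,P1) = 8.0623  (label B)
d(q,P2) = 7.0711  (label B)
Votes: A=0, B=3
Majority → B

B


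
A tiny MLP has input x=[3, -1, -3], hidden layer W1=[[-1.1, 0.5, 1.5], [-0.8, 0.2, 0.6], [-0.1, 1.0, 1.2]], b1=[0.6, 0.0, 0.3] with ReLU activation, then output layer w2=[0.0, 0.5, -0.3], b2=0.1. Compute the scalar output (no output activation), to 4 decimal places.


z1[0] = (-1.1)·(3) + (0.5)·(-1) + (1.5)·(-3) + 0.6 = -7.7
z1[1] = (-0.8)·(3) + (0.2)·(-1) + (0.6)·(-3) + 0.0 = -4.4
z1[2] = (-0.1)·(3) + (1.0)·(-1) + (1.2)·(-3) + 0.3 = -4.6
h = ReLU(z1) = [0.0, 0.0, 0.0]
output = (0.0)·(0.0) + (0.5)·(0.0) + (-0.3)·(0.0) + 0.1 = 0.1

0.1


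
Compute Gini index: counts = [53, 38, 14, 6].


Probabilities: [53/111, 38/111, 14/111, 6/111] ≈ [0.4775, 0.3423, 0.1261, 0.0541]
Σpᵢ² = (2809 + 1444 + 196 + 36)/111² = 4485/12321
Gini = 1 - Σpᵢ² = 1 - 4485/12321 = 0.636

0.636


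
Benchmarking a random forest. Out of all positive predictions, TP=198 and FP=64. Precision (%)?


Precision = TP/(TP+FP)
= 198/(198+64)
= 198/262 = 75.57%

75.57%


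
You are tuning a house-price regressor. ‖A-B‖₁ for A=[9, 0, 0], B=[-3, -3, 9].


d = |9+ 3| + |0+ 3| + |0-9|
  = 12 + 3 + 9
  = 24

24


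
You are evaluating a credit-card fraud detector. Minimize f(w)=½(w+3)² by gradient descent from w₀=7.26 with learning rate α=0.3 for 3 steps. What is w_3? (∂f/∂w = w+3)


step 1: grad = 7.26+3 = 10.26; w = 7.26 - 0.3·(10.26) = 4.182
step 2: grad = 4.182+3 = 7.182; w = 4.182 - 0.3·(7.182) = 2.0274
step 3: grad = 2.0274+3 = 5.0274; w = 2.0274 - 0.3·(5.0274) = 0.51918

0.51918


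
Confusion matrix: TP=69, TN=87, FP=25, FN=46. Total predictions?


Total = TP + TN + FP + FN
= 69 + 87 + 25 + 46
= 227
(Predicted positive: 94, predicted negative: 133)

227


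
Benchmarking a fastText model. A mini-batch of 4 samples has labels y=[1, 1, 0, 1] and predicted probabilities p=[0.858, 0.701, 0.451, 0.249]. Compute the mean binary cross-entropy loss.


L[0] = -ln(0.858) = 0.1532
L[1] = -ln(0.701) = 0.3552
L[2] = -ln(1-0.451) = -ln(0.549) = 0.5997
L[3] = -ln(0.249) = 1.3903
mean = (0.1532 + 0.3552 + 0.5997 + 1.3903)/4 = 0.6246

0.6246


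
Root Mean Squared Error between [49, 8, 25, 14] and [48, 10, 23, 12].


MSE = 13/4 = 3.25
RMSE = √(13/4) = 1.8028

1.8028
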